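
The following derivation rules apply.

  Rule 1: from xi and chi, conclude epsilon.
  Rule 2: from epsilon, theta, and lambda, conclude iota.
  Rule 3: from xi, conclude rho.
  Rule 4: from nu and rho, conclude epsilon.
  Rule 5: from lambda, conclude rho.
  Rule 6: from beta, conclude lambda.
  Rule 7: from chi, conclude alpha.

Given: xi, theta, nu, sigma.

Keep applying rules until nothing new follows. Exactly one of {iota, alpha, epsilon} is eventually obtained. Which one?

epsilon

From xi, Rule 3 gives rho.
From nu and rho, Rule 4 gives epsilon.
alpha would need chi (Rule 7), but chi is never established. iota would need epsilon, theta, and lambda (Rule 2), but lambda is never established.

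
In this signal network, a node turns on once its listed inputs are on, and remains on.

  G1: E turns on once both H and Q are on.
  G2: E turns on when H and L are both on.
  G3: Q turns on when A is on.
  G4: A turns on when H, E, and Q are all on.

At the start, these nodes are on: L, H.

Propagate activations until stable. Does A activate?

No

A would need H, E, and Q (G4), but Q never turns on.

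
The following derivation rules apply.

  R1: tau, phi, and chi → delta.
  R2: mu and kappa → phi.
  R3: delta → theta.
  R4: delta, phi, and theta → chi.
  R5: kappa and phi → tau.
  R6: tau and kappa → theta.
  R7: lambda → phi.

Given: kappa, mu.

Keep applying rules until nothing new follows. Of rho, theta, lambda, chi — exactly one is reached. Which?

mu and kappa hold, so phi follows (R2).
kappa and phi hold, so tau follows (R5).
From tau and kappa, R6 gives theta.
No rule produces rho, and it is not given. chi would need delta, phi, and theta (R4), but delta is never established. No rule produces lambda, and it is not given.

theta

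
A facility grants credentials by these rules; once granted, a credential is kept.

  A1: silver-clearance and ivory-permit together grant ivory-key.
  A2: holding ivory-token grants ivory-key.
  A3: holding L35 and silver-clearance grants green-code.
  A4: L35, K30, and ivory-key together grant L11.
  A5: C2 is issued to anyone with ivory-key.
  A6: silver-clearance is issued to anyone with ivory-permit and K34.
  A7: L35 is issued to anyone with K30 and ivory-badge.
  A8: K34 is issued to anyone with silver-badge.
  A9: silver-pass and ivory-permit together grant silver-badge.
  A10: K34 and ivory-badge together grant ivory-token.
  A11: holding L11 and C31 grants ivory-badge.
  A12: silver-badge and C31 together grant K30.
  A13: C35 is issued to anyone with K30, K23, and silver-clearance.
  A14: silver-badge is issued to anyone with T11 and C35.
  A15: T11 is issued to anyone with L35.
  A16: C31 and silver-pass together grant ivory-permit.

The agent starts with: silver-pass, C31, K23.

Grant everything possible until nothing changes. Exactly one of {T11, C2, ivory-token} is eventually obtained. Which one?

C2

Holding C31 and silver-pass grants ivory-permit (A16).
Holding silver-pass and ivory-permit grants silver-badge (A9).
Holding silver-badge grants K34 (A8).
Holding ivory-permit and K34 grants silver-clearance (A6).
Holding silver-clearance and ivory-permit grants ivory-key (A1).
Holding ivory-key grants C2 (A5).
ivory-token would need K34 and ivory-badge (A10), but ivory-badge is never granted. T11 would need L35 (A15), but L35 is never granted.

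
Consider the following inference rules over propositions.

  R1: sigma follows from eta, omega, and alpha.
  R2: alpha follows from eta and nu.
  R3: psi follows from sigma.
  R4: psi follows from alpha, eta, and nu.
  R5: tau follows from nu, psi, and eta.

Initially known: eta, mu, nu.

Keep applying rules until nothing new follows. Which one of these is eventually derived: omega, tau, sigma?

eta and nu hold, so alpha follows (R2).
From alpha, eta, and nu, R4 gives psi.
From nu, psi, and eta, R5 gives tau.
sigma would need eta, omega, and alpha (R1), but omega is never established. No rule produces omega, and it is not given.

tau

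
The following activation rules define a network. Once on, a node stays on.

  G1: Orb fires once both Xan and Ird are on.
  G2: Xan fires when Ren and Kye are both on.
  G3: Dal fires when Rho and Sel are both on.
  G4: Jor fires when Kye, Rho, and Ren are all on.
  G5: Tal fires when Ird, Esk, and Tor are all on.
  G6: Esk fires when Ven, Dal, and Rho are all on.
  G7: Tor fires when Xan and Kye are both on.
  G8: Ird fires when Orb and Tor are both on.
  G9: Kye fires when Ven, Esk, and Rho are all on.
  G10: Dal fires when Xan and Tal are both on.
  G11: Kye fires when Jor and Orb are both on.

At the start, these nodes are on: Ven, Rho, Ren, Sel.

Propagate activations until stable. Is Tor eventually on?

G3: Rho and Sel on → Dal on.
Ven, Dal, and Rho are on, so Esk fires (G6).
Ven, Esk, and Rho are on, so Kye fires (G9).
G2: Ren and Kye on → Xan on.
Xan and Kye are on, so Tor fires (G7).

Yes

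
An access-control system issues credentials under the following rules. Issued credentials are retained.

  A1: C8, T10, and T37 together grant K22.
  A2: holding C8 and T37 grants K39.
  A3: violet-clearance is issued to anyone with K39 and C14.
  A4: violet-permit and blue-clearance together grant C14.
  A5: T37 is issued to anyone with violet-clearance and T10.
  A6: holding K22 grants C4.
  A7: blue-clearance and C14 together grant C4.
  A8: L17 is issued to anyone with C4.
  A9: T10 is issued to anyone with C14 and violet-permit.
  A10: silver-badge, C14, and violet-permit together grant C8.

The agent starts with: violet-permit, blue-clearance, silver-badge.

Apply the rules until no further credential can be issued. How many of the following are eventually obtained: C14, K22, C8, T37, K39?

2

Holding violet-permit and blue-clearance grants C14 (A4).
Holding silver-badge, C14, and violet-permit grants C8 (A10).
C14: reached.
K22 would need C8, T10, and T37 (A1), but T37 is never granted.
C8: reached.
T37 would need violet-clearance and T10 (A5), but violet-clearance is never granted.
K39 would need C8 and T37 (A2), but T37 is never granted.
Reached: C14 and C8 — 2 of the 5.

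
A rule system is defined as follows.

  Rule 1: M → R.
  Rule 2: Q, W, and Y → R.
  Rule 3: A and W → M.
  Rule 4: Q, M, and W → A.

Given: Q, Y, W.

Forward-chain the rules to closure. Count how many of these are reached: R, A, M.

1

Q, W, and Y hold, so R follows (Rule 2).
R: reached.
A would need Q, M, and W (Rule 4), but M is never established.
M would need A and W (Rule 3), but A is never established.
Reached: R — 1 of the 3.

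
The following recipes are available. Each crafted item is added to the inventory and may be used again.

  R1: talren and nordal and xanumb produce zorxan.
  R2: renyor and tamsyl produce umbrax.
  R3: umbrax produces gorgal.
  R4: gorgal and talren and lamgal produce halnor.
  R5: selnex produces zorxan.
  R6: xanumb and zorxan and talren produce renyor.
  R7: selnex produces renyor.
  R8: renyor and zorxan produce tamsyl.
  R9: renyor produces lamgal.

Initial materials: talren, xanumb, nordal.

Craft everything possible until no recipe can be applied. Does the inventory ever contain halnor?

Using R1, talren, nordal, and xanumb make zorxan.
Using R6, xanumb, zorxan, and talren make renyor.
renyor → lamgal (R9).
renyor and zorxan → tamsyl (R8).
Using R2, renyor and tamsyl make umbrax.
umbrax → gorgal (R3).
gorgal and talren and lamgal → halnor (R4).

Yes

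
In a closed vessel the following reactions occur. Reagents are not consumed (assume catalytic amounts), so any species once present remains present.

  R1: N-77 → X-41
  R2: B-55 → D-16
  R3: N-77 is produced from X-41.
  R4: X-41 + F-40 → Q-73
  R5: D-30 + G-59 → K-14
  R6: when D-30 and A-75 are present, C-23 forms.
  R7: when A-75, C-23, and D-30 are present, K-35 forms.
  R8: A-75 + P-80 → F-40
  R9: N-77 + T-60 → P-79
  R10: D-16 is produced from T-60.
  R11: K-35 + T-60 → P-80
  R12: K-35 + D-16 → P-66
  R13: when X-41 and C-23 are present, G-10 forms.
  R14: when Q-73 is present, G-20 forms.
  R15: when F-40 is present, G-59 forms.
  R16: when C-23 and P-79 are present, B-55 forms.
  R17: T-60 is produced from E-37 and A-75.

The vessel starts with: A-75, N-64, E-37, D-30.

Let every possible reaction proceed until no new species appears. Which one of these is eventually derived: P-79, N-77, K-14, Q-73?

E-37 and A-75 present → T-60 forms (R17).
D-30 and A-75 present → C-23 forms (R6).
A-75, C-23, and D-30 present → K-35 forms (R7).
K-35 and T-60 present → P-80 forms (R11).
A-75 and P-80 present → F-40 forms (R8).
F-40 present → G-59 forms (R15).
D-30 and G-59 present → K-14 forms (R5).
N-77 would need X-41 (R3), but X-41 never forms. P-79 would need N-77 and T-60 (R9), but N-77 never forms. Q-73 would need X-41 and F-40 (R4), but X-41 never forms.

K-14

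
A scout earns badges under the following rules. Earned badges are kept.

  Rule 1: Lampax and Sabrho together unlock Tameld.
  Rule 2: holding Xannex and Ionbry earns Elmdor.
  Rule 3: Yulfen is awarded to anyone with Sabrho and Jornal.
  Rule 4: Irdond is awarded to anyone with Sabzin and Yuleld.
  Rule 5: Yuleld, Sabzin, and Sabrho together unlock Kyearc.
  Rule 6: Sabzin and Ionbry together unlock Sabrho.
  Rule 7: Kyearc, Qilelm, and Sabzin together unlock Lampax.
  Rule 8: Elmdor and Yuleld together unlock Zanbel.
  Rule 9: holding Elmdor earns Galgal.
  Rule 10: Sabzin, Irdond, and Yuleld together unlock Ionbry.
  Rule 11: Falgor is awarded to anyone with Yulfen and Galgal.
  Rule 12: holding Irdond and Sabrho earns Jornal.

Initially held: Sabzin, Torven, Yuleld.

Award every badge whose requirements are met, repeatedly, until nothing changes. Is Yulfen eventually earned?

With Sabzin and Yuleld, Irdond is earned (Rule 4).
With Sabzin, Irdond, and Yuleld, Ionbry is earned (Rule 10).
With Sabzin and Ionbry, Sabrho is earned (Rule 6).
With Irdond and Sabrho, Jornal is earned (Rule 12).
With Sabrho and Jornal, Yulfen is earned (Rule 3).

Yes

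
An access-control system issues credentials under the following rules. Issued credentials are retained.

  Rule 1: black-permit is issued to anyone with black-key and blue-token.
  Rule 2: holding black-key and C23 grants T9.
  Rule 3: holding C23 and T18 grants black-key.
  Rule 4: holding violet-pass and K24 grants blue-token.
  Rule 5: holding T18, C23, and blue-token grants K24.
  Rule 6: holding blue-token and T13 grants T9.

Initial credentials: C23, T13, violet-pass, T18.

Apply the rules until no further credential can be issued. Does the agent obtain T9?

Yes

Holding C23 and T18 grants black-key (Rule 3).
Holding black-key and C23 grants T9 (Rule 2).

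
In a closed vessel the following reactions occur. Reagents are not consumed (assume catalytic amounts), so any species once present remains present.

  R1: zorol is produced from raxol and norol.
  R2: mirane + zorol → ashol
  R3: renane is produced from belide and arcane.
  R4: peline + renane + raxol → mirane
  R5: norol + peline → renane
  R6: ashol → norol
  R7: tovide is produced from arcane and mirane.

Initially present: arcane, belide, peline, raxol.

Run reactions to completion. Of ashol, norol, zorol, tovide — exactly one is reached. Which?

tovide

belide and arcane present → renane forms (R3).
peline, renane, and raxol present → mirane forms (R4).
arcane and mirane present → tovide forms (R7).
ashol would need mirane and zorol (R2), but zorol never forms. norol would need ashol (R6), but ashol never forms. zorol would need raxol and norol (R1), but norol never forms.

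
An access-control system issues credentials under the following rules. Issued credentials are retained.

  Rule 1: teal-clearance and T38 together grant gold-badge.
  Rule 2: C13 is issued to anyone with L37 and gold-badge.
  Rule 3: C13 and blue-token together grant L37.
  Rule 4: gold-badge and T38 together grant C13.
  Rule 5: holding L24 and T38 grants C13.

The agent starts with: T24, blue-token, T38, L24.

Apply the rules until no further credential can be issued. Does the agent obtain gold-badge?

gold-badge would need teal-clearance and T38 (Rule 1), but teal-clearance is never granted.

No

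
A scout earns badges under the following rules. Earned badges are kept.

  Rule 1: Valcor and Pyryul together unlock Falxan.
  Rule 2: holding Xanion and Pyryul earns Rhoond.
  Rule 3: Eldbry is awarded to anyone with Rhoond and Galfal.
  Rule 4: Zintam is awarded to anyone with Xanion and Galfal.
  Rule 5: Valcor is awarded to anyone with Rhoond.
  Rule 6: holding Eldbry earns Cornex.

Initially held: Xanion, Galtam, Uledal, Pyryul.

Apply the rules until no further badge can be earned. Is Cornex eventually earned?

No

Cornex would need Eldbry (Rule 6), but Eldbry is never earned.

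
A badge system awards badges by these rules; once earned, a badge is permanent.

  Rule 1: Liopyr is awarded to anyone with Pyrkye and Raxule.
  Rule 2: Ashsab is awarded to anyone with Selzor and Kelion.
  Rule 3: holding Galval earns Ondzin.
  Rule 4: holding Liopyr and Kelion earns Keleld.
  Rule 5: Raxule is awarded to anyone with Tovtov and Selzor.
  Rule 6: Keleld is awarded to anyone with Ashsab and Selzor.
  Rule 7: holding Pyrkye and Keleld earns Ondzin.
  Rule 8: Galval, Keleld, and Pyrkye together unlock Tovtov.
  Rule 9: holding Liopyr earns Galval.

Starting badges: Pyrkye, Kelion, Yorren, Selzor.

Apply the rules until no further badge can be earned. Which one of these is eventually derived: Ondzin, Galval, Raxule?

With Selzor and Kelion, Ashsab is earned (Rule 2).
With Ashsab and Selzor, Keleld is earned (Rule 6).
With Pyrkye and Keleld, Ondzin is earned (Rule 7).
Galval would need Liopyr (Rule 9), but Liopyr is never earned. Raxule would need Tovtov and Selzor (Rule 5), but Tovtov is never earned.

Ondzin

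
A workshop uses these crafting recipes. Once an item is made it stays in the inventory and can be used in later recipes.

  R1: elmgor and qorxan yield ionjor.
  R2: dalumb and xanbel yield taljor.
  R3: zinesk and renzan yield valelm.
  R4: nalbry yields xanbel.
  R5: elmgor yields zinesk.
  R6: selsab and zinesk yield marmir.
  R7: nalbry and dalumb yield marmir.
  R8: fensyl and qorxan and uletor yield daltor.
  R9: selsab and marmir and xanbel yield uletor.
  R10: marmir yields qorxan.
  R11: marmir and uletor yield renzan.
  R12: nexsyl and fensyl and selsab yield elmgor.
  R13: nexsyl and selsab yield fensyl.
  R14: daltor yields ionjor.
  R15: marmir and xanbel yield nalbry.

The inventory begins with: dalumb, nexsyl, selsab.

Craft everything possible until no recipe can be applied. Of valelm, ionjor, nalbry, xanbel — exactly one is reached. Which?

ionjor

nexsyl and selsab → fensyl (R13).
Using R12, nexsyl, fensyl, and selsab make elmgor.
Using R5, elmgor makes zinesk.
selsab and zinesk → marmir (R6).
marmir → qorxan (R10).
Using R1, elmgor and qorxan make ionjor.
valelm would need zinesk and renzan (R3), but renzan is never obtained. xanbel would need nalbry (R4), but nalbry is never obtained. nalbry would need marmir and xanbel (R15), but xanbel is never obtained.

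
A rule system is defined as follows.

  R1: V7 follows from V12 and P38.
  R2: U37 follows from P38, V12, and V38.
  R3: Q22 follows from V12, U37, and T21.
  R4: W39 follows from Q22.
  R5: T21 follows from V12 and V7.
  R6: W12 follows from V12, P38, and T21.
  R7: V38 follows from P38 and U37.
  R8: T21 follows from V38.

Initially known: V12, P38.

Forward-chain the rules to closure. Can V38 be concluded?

V38 would need P38 and U37 (R7), but U37 is never established.

No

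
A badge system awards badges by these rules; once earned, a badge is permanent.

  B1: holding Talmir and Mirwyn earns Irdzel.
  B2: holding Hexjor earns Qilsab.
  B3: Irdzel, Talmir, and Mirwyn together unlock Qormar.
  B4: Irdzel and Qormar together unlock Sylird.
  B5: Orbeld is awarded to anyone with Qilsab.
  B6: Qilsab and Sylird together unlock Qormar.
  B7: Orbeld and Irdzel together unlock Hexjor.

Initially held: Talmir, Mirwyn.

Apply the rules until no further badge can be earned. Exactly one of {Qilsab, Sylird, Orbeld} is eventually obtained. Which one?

Sylird

With Talmir and Mirwyn, Irdzel is earned (B1).
With Irdzel, Talmir, and Mirwyn, Qormar is earned (B3).
With Irdzel and Qormar, Sylird is earned (B4).
Orbeld would need Qilsab (B5), but Qilsab is never earned. Qilsab would need Hexjor (B2), but Hexjor is never earned.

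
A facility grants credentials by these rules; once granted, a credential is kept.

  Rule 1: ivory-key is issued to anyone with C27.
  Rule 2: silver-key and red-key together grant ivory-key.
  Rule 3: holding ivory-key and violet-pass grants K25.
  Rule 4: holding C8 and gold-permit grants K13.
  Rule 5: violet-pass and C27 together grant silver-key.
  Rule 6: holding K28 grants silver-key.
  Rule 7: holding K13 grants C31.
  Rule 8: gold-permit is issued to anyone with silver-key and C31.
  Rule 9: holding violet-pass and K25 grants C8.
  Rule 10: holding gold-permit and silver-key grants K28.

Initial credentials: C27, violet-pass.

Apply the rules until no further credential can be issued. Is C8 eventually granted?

Holding C27 grants ivory-key (Rule 1).
Holding ivory-key and violet-pass grants K25 (Rule 3).
Holding violet-pass and K25 grants C8 (Rule 9).

Yes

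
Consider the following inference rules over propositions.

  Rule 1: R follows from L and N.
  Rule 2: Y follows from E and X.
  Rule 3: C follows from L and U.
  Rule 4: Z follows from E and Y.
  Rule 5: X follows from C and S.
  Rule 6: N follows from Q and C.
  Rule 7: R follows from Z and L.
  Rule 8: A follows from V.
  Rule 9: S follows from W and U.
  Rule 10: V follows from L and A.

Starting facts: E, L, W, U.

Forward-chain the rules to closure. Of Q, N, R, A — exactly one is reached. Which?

R

From W and U, Rule 9 gives S.
From L and U, Rule 3 gives C.
C and S hold, so X follows (Rule 5).
From E and X, Rule 2 gives Y.
E and Y hold, so Z follows (Rule 4).
From Z and L, Rule 7 gives R.
A would need V (Rule 8), but V is never established. No rule produces Q, and it is not given. N would need Q and C (Rule 6), but Q is never established.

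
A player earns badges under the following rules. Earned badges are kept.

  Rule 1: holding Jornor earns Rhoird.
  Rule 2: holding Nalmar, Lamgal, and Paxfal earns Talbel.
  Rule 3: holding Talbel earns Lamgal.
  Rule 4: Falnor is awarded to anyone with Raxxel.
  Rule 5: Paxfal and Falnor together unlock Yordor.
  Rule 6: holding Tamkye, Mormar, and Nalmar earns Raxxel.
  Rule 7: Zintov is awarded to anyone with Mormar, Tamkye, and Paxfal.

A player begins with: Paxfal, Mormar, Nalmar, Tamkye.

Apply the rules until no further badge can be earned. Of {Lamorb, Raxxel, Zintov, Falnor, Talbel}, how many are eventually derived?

With Mormar, Tamkye, and Paxfal, Zintov is earned (Rule 7).
With Tamkye, Mormar, and Nalmar, Raxxel is earned (Rule 6).
With Raxxel, Falnor is earned (Rule 4).
No rule produces Lamorb, and it is not given.
Raxxel: reached.
Zintov: reached.
Falnor: reached.
Talbel would need Nalmar, Lamgal, and Paxfal (Rule 2), but Lamgal is never earned.
Reached: Raxxel, Zintov, and Falnor — 3 of the 5.

3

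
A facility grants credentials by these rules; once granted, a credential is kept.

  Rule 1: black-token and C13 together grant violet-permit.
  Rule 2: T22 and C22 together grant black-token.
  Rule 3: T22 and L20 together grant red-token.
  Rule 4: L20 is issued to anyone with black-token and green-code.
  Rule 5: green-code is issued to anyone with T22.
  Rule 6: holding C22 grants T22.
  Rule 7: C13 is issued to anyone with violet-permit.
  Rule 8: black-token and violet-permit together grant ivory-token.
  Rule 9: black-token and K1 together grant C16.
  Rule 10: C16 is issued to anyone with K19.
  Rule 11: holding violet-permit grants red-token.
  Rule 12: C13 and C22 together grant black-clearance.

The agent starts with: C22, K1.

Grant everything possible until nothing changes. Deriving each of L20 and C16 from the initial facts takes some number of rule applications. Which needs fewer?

C16: Holding C22 grants T22 (Rule 6). Holding T22 and C22 grants black-token (Rule 2). Holding black-token and K1 grants C16 (Rule 9). [3 rule applications]
L20: Holding C22 grants T22 (Rule 6). Holding T22 grants green-code (Rule 5). Holding T22 and C22 grants black-token (Rule 2). Holding black-token and green-code grants L20 (Rule 4). [4 rule applications]
C16 needs fewer.

C16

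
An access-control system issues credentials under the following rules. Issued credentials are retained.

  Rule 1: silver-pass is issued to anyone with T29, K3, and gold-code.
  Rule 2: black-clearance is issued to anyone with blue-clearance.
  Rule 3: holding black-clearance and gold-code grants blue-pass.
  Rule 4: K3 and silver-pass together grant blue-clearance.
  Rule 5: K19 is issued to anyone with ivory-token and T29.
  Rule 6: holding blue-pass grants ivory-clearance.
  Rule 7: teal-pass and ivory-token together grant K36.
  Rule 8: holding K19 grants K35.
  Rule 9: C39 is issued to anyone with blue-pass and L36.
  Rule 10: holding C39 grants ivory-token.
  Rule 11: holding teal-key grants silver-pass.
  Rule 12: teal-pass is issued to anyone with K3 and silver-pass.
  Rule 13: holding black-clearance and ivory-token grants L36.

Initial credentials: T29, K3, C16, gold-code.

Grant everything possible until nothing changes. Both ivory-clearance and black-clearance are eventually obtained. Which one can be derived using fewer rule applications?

black-clearance: Holding T29, K3, and gold-code grants silver-pass (Rule 1). Holding K3 and silver-pass grants blue-clearance (Rule 4). Holding blue-clearance grants black-clearance (Rule 2). [3 rule applications]
ivory-clearance: Holding T29, K3, and gold-code grants silver-pass (Rule 1). Holding K3 and silver-pass grants blue-clearance (Rule 4). Holding blue-clearance grants black-clearance (Rule 2). Holding black-clearance and gold-code grants blue-pass (Rule 3). Holding blue-pass grants ivory-clearance (Rule 6). [5 rule applications]
black-clearance needs fewer.

black-clearance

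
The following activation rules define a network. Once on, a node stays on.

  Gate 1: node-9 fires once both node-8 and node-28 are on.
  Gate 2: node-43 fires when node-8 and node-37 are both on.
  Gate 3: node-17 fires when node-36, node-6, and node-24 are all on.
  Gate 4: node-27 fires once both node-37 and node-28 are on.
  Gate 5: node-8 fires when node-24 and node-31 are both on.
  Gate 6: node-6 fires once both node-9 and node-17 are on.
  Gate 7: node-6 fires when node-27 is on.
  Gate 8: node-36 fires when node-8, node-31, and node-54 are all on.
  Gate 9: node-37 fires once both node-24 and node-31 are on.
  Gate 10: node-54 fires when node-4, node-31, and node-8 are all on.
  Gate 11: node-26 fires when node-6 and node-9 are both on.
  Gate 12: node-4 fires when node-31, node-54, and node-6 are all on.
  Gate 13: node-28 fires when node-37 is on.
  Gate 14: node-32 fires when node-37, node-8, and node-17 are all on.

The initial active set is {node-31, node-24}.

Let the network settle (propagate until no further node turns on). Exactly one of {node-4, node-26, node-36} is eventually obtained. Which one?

node-26

node-24 and node-31 are on, so node-8 fires (Gate 5).
Gate 9: node-24 and node-31 on → node-37 on.
node-37 is on, so node-28 fires (Gate 13).
Gate 4: node-37 and node-28 on → node-27 on.
Gate 1: node-8 and node-28 on → node-9 on.
Gate 7: node-27 on → node-6 on.
node-6 and node-9 are on, so node-26 fires (Gate 11).
node-36 would need node-8, node-31, and node-54 (Gate 8), but node-54 never turns on. node-4 would need node-31, node-54, and node-6 (Gate 12), but node-54 never turns on.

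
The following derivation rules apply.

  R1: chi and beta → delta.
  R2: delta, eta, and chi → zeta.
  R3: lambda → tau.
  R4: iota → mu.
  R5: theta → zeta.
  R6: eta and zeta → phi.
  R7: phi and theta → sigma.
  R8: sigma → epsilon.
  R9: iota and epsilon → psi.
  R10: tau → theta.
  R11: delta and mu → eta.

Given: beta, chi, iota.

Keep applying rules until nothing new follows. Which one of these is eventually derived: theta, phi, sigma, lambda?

phi

From chi and beta, R1 gives delta.
From iota, R4 gives mu.
delta and mu hold, so eta follows (R11).
From delta, eta, and chi, R2 gives zeta.
eta and zeta hold, so phi follows (R6).
No rule produces lambda, and it is not given. theta would need tau (R10), but tau is never established. sigma would need phi and theta (R7), but theta is never established.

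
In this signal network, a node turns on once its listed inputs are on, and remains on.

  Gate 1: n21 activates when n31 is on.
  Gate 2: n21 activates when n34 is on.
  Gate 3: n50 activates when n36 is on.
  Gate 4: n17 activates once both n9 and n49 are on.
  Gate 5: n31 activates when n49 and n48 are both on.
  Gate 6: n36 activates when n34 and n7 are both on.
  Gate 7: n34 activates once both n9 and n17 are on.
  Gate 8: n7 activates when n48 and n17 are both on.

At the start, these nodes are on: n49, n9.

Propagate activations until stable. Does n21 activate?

Yes

Gate 4: n9 and n49 on → n17 on.
Gate 7: n9 and n17 on → n34 on.
n34 is on, so n21 activates (Gate 2).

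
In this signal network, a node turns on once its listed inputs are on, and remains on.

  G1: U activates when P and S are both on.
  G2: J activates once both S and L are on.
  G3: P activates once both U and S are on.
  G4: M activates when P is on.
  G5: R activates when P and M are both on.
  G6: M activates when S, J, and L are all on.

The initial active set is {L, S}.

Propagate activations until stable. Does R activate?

No

R would need P and M (G5), but P never turns on.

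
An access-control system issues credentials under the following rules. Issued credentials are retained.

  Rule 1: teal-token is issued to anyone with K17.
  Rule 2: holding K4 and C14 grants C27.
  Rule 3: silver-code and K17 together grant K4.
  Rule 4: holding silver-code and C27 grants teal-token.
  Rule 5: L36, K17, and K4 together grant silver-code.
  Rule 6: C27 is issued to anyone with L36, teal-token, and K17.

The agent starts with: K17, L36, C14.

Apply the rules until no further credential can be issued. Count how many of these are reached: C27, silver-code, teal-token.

Holding K17 grants teal-token (Rule 1).
Holding L36, teal-token, and K17 grants C27 (Rule 6).
C27: reached.
silver-code would need L36, K17, and K4 (Rule 5), but K4 is never granted.
teal-token: reached.
Reached: C27 and teal-token — 2 of the 3.

2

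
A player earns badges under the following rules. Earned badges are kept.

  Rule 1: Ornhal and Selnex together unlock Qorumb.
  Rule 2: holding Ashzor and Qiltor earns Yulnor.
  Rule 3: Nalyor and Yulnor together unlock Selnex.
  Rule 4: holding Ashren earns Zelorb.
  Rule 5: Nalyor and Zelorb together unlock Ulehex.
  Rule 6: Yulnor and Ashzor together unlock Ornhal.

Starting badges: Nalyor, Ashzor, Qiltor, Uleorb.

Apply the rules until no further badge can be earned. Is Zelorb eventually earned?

No

Zelorb would need Ashren (Rule 4), but Ashren is never earned.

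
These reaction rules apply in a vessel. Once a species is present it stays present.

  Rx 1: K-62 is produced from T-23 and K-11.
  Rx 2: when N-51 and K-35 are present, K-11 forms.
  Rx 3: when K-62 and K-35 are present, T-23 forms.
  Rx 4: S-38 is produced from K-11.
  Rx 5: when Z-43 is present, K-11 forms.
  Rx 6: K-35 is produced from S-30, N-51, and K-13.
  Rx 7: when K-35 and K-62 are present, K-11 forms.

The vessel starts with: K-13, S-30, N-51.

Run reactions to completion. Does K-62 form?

No

K-62 would need T-23 and K-11 (Rx 1), but T-23 never forms.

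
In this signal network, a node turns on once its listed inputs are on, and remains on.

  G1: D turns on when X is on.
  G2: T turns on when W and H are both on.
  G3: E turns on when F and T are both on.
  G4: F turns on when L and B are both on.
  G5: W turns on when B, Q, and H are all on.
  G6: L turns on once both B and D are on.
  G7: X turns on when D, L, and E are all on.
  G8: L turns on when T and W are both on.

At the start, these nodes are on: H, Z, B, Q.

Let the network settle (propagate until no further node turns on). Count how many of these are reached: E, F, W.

G5: B, Q, and H on → W on.
W and H are on, so T turns on (G2).
G8: T and W on → L on.
G4: L and B on → F on.
F and T are on, so E turns on (G3).
E: reached.
F: reached.
W: reached.
All 3 are reached.

3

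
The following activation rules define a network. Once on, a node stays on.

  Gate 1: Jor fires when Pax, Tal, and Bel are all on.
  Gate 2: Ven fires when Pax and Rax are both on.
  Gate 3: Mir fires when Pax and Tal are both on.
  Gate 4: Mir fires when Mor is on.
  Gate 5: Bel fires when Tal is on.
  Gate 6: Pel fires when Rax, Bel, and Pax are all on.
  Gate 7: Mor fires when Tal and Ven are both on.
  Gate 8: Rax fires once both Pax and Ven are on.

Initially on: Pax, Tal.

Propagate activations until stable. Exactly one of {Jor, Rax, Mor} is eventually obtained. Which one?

Tal is on, so Bel fires (Gate 5).
Gate 1: Pax, Tal, and Bel on → Jor on.
Mor would need Tal and Ven (Gate 7), but Ven never turns on. Rax would need Pax and Ven (Gate 8), but Ven never turns on.

Jor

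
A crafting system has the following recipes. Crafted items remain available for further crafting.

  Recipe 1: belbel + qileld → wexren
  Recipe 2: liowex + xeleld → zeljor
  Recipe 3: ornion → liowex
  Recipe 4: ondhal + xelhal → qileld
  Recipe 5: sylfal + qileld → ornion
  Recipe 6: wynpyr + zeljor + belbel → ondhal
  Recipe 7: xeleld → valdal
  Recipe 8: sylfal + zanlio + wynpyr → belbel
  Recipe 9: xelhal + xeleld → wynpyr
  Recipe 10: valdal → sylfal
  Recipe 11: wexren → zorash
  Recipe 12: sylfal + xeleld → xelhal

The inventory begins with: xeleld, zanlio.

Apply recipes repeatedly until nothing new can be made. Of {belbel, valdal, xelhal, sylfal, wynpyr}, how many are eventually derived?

5

Using Recipe 7, xeleld makes valdal.
valdal → sylfal (Recipe 10).
Using Recipe 12, sylfal and xeleld make xelhal.
xelhal + xeleld → wynpyr (Recipe 9).
Using Recipe 8, sylfal, zanlio, and wynpyr make belbel.
belbel: reached.
valdal: reached.
xelhal: reached.
sylfal: reached.
wynpyr: reached.
All 5 are reached.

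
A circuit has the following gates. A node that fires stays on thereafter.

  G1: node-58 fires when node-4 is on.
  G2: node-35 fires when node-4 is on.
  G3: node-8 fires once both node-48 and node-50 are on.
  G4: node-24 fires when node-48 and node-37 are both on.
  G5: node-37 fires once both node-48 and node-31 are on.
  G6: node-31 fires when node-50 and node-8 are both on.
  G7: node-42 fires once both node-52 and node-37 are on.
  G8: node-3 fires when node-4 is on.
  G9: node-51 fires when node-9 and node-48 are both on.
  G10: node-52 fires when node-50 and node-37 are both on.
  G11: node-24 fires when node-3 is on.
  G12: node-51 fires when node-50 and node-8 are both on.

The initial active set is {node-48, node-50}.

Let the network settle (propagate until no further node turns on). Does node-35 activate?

No

node-35 would need node-4 (G2), but node-4 never turns on.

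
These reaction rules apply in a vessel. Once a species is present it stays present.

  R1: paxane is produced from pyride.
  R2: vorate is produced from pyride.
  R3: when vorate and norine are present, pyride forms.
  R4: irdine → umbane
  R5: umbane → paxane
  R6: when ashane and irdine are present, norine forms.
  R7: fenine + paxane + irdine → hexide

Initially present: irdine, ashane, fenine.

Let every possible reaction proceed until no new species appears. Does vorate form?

No

vorate would need pyride (R2), but pyride never forms.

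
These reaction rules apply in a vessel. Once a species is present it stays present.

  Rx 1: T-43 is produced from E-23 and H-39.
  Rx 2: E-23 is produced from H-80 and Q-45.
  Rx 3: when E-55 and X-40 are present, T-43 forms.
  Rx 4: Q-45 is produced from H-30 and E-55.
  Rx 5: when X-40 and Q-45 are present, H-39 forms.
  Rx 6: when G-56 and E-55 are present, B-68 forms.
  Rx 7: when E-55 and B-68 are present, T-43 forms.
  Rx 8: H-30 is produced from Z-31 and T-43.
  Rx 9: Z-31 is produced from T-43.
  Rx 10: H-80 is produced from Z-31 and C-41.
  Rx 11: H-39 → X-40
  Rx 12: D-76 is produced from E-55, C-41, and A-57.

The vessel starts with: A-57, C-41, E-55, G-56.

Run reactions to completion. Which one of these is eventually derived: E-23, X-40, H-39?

E-23

G-56 and E-55 present → B-68 forms (Rx 6).
E-55 and B-68 present → T-43 forms (Rx 7).
T-43 present → Z-31 forms (Rx 9).
Z-31 and C-41 present → H-80 forms (Rx 10).
Z-31 and T-43 present → H-30 forms (Rx 8).
H-30 and E-55 present → Q-45 forms (Rx 4).
H-80 and Q-45 present → E-23 forms (Rx 2).
H-39 would need X-40 and Q-45 (Rx 5), but X-40 never forms. X-40 would need H-39 (Rx 11), but H-39 never forms.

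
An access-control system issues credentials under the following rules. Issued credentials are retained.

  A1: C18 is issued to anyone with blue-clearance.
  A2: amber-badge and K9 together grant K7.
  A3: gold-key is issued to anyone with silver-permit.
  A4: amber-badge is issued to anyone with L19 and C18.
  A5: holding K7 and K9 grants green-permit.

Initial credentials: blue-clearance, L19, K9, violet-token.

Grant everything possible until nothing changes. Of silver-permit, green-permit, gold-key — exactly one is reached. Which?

green-permit

Holding blue-clearance grants C18 (A1).
Holding L19 and C18 grants amber-badge (A4).
Holding amber-badge and K9 grants K7 (A2).
Holding K7 and K9 grants green-permit (A5).
gold-key would need silver-permit (A3), but silver-permit is never granted. No rule produces silver-permit, and it is not given.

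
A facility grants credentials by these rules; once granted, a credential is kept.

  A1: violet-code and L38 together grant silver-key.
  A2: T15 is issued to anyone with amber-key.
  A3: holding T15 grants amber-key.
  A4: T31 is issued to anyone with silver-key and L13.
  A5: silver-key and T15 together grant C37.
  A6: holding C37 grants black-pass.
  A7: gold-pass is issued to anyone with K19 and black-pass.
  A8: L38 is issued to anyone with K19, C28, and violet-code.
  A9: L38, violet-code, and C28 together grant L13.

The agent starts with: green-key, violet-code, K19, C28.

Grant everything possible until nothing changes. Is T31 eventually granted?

Holding K19, C28, and violet-code grants L38 (A8).
Holding L38, violet-code, and C28 grants L13 (A9).
Holding violet-code and L38 grants silver-key (A1).
Holding silver-key and L13 grants T31 (A4).

Yes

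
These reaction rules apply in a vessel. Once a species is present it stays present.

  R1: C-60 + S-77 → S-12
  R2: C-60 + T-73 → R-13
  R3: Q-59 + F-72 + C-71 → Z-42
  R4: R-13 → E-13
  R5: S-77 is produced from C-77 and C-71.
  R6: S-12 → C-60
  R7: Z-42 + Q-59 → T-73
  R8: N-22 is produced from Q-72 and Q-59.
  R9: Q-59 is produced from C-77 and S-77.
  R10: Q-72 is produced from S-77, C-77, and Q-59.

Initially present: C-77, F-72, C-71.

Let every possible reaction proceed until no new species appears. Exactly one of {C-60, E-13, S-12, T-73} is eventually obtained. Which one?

T-73

C-77 and C-71 present → S-77 forms (R5).
C-77 and S-77 present → Q-59 forms (R9).
Q-59, F-72, and C-71 present → Z-42 forms (R3).
Z-42 and Q-59 present → T-73 forms (R7).
S-12 would need C-60 and S-77 (R1), but C-60 never forms. E-13 would need R-13 (R4), but R-13 never forms. C-60 would need S-12 (R6), but S-12 never forms.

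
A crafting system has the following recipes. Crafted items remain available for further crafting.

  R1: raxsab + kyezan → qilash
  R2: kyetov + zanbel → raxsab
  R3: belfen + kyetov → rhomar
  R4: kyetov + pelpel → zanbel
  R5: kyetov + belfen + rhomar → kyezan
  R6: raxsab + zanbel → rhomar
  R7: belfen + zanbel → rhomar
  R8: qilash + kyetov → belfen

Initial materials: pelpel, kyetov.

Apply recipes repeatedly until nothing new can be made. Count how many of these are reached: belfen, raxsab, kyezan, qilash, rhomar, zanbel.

kyetov + pelpel → zanbel (R4).
kyetov + zanbel → raxsab (R2).
raxsab + zanbel → rhomar (R6).
belfen would need qilash and kyetov (R8), but qilash is never obtained.
raxsab: reached.
kyezan would need kyetov, belfen, and rhomar (R5), but belfen is never obtained.
qilash would need raxsab and kyezan (R1), but kyezan is never obtained.
rhomar: reached.
zanbel: reached.
Reached: raxsab, rhomar, and zanbel — 3 of the 6.

3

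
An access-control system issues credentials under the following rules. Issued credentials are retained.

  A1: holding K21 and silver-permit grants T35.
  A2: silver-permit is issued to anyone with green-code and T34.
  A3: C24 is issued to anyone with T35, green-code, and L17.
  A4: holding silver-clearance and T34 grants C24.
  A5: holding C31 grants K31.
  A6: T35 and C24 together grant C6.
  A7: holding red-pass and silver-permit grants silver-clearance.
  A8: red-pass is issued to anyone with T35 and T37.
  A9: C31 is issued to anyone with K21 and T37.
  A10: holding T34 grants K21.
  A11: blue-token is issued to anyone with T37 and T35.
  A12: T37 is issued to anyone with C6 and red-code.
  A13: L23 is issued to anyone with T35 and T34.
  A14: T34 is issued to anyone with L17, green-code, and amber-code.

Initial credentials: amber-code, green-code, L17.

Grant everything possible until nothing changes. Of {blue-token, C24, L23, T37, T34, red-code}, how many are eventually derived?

3

Holding L17, green-code, and amber-code grants T34 (A14).
Holding green-code and T34 grants silver-permit (A2).
Holding T34 grants K21 (A10).
Holding K21 and silver-permit grants T35 (A1).
Holding T35, green-code, and L17 grants C24 (A3).
Holding T35 and T34 grants L23 (A13).
blue-token would need T37 and T35 (A11), but T37 is never granted.
C24: reached.
L23: reached.
T37 would need C6 and red-code (A12), but red-code is never granted.
T34: reached.
No rule produces red-code, and it is not given.
Reached: C24, L23, and T34 — 3 of the 6.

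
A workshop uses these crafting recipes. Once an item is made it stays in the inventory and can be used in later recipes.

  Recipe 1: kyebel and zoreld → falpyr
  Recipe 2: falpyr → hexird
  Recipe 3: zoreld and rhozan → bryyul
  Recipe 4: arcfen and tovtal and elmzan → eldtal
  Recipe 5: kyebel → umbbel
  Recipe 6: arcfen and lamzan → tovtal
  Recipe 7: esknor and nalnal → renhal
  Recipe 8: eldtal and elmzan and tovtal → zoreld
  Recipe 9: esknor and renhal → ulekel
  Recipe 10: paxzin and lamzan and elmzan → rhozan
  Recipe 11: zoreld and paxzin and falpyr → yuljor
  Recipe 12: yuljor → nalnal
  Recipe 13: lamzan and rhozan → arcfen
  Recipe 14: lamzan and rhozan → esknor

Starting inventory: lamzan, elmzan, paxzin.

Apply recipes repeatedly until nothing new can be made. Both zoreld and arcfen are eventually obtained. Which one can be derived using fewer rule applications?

arcfen

arcfen: paxzin and lamzan and elmzan → rhozan (Recipe 10). lamzan and rhozan → arcfen (Recipe 13). [2 rule applications]
zoreld: paxzin and lamzan and elmzan → rhozan (Recipe 10). lamzan and rhozan → arcfen (Recipe 13). arcfen and lamzan → tovtal (Recipe 6). arcfen and tovtal and elmzan → eldtal (Recipe 4). Using Recipe 8, eldtal, elmzan, and tovtal make zoreld. [5 rule applications]
arcfen needs fewer.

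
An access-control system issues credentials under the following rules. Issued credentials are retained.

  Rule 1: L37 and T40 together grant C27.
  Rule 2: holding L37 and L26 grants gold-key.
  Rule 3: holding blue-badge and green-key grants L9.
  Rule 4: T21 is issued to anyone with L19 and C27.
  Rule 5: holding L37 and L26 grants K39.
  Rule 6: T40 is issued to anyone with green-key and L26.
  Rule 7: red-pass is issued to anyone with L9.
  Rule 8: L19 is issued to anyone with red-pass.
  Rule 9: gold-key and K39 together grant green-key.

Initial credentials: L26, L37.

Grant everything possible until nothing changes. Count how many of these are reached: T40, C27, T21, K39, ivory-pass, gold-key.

4

Holding L37 and L26 grants gold-key (Rule 2).
Holding L37 and L26 grants K39 (Rule 5).
Holding gold-key and K39 grants green-key (Rule 9).
Holding green-key and L26 grants T40 (Rule 6).
Holding L37 and T40 grants C27 (Rule 1).
T40: reached.
C27: reached.
T21 would need L19 and C27 (Rule 4), but L19 is never granted.
K39: reached.
No rule produces ivory-pass, and it is not given.
gold-key: reached.
Reached: T40, C27, K39, and gold-key — 4 of the 6.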